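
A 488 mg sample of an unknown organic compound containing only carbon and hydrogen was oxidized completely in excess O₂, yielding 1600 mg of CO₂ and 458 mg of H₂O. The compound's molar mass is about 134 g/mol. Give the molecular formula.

mol C = 1.60 g CO₂ ÷ 44.009 g/mol = 0.03636 mol
mol H = 2 × 0.458 g H₂O ÷ 18.015 g/mol = 0.05085 mol
Divide by the smallest (0.03636 mol): C 1.000, H 1.399
Multiplying each by 5 gives whole numbers: C 5.00, H 6.99
Empirical formula: C5H7
Empirical-formula mass = 67.11 g/mol; 134 ÷ 67.11 ≈ 2, so the molecular formula is C10H14.

C10H14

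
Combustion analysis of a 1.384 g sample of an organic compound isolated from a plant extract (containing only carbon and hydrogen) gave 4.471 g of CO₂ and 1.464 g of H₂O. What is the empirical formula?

mol C = 4.471 g CO₂ ÷ 44.009 g/mol = 0.10159 mol
mol H = 2 × 1.464 g H₂O ÷ 18.015 g/mol = 0.16253 mol
Divide by the smallest (0.10159 mol): C 1.000, H 1.600
Multiplying each by 5 gives whole numbers: C 5.00, H 8.00

C5H8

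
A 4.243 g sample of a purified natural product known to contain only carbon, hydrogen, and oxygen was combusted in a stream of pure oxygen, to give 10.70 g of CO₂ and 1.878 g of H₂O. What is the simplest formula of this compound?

C7H6O2

mol C = 10.70 g CO₂ ÷ 44.009 g/mol = 0.24313 mol
mol H = 2 × 1.878 g H₂O ÷ 18.015 g/mol = 0.20849 mol
mass O = 4.243 − (2.9203 + 0.21016) = 1.1126 g → mol O = 1.1126 ÷ 15.999 = 0.069541 mol
Divide by the smallest (0.069541 mol): C 3.496, H 2.998, O 1.000
Multiplying each by 2 gives whole numbers: C 6.99, H 6.00, O 2.00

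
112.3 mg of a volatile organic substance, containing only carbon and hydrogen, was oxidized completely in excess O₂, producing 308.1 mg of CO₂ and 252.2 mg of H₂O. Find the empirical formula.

mol C = 0.3081 g CO₂ ÷ 44.009 g/mol = 0.0070008 mol
mol H = 2 × 0.2522 g H₂O ÷ 18.015 g/mol = 0.027999 mol
Divide by the smallest (0.0070008 mol): C 1.000, H 3.999

CH4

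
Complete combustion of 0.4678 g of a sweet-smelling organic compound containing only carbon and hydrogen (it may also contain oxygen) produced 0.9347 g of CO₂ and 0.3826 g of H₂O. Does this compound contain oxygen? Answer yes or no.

mol C = 0.9347 g CO₂ ÷ 44.009 g/mol = 0.021239 mol
mol H = 2 × 0.3826 g H₂O ÷ 18.015 g/mol = 0.042476 mol
C and H account for only 0.29792 g of the 0.4678 g sample; the remaining 0.16988 g must be oxygen.

yes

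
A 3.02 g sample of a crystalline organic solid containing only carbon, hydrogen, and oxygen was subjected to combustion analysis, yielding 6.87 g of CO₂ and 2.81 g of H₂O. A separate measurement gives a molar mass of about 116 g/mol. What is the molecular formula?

mol C = 6.87 g CO₂ ÷ 44.009 g/mol = 0.1561 mol
mol H = 2 × 2.81 g H₂O ÷ 18.015 g/mol = 0.3120 mol
mass O = 3.02 − (1.875 + 0.3145) = 0.8306 g → mol O = 0.8306 ÷ 15.999 = 0.05191 mol
Divide by the smallest (0.05191 mol): C 3.007, H 6.009, O 1.000
Empirical formula: C3H6O
Empirical-formula mass = 58.08 g/mol; 116 ÷ 58.08 ≈ 2, so the molecular formula is C6H12O2.

C6H12O2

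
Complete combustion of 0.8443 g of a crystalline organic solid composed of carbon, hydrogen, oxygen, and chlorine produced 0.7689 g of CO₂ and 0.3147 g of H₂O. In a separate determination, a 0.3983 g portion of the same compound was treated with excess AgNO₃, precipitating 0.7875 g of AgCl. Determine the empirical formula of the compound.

mol C = 0.7689 g CO₂ ÷ 44.009 g/mol = 0.017471 mol
mol H = 2 × 0.3147 g H₂O ÷ 18.015 g/mol = 0.034938 mol
From the AgCl data: mol Cl per gram of compound = (0.7875 ÷ 143.318) ÷ 0.3983 = 0.013796 mol/g, so in the 0.8443 g combustion sample mol Cl = 0.011648 mol
mass O = 0.8443 − (0.20985 + 0.035217 + 0.41291) = 0.18633 g → mol O = 0.18633 ÷ 15.999 = 0.011646 mol
Divide by the smallest (0.011646 mol): C 1.500, H 3.000, Cl 1.000, O 1.000
Multiplying each by 2 gives whole numbers: C 3.00, H 6.00, Cl 2.00, O 2.00

C3H6Cl2O2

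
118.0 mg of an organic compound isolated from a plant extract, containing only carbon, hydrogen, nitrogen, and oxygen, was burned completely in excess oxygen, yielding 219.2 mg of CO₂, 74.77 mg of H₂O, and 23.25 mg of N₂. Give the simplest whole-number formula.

C3H5NO

mol C = 0.2192 g CO₂ ÷ 44.009 g/mol = 0.0049808 mol
mol H = 2 × 0.07477 g H₂O ÷ 18.015 g/mol = 0.0083009 mol
mol N = 2 × 0.02325 g N₂ ÷ 28.014 g/mol = 0.0016599 mol
mass O = 0.1180 − (0.059824 + 0.0083673 + 0.023250) = 0.026558 g → mol O = 0.026558 ÷ 15.999 = 0.0016600 mol
Divide by the smallest (0.0016599 mol): C 3.001, H 5.001, N 1.000, O 1.000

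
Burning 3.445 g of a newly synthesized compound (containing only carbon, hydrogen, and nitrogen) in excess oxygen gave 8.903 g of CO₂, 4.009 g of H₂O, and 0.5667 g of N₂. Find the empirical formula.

mol C = 8.903 g CO₂ ÷ 44.009 g/mol = 0.20230 mol
mol H = 2 × 4.009 g H₂O ÷ 18.015 g/mol = 0.44507 mol
mol N = 2 × 0.5667 g N₂ ÷ 28.014 g/mol = 0.040458 mol
Divide by the smallest (0.040458 mol): C 5.000, H 11.001, N 1.000

C5H11N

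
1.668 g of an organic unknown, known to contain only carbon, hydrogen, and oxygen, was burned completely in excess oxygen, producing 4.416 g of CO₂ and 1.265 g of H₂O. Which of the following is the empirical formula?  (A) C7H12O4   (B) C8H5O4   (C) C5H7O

(C) C5H7O

mol C = 4.416 g CO₂ ÷ 44.009 g/mol = 0.10034 mol
mol H = 2 × 1.265 g H₂O ÷ 18.015 g/mol = 0.14044 mol
mass O = 1.668 − (1.2052 + 0.14156) = 0.32122 g → mol O = 0.32122 ÷ 15.999 = 0.020077 mol
Divide by the smallest (0.020077 mol): C 4.998, H 6.995, O 1.000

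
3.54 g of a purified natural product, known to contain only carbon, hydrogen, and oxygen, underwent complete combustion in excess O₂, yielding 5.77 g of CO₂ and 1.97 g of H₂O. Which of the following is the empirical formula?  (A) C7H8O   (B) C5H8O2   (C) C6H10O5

(C) C6H10O5

mol C = 5.77 g CO₂ ÷ 44.009 g/mol = 0.1311 mol
mol H = 2 × 1.97 g H₂O ÷ 18.015 g/mol = 0.2187 mol
mass O = 3.54 − (1.575 + 0.2205) = 1.745 g → mol O = 1.745 ÷ 15.999 = 0.1091 mol
Divide by the smallest (0.1091 mol): C 1.202, H 2.005, O 1.000
Multiplying each by 5 gives whole numbers: C 6.01, H 10.03, O 5.00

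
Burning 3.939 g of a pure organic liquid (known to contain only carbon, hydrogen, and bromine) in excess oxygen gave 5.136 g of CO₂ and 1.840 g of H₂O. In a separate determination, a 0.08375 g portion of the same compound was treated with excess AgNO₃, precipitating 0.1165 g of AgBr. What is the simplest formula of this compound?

mol C = 5.136 g CO₂ ÷ 44.009 g/mol = 0.11670 mol
mol H = 2 × 1.840 g H₂O ÷ 18.015 g/mol = 0.20427 mol
From the AgBr data: mol Br per gram of compound = (0.1165 ÷ 187.772) ÷ 0.08375 = 0.0074082 mol/g, so in the 3.939 g combustion sample mol Br = 0.029181 mol
Divide by the smallest (0.029181 mol): C 3.999, H 7.000, Br 1.000

C4H7Br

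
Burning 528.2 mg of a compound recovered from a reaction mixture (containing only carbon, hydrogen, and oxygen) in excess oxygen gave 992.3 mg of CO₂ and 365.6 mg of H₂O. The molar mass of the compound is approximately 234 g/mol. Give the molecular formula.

C10H18O6

mol C = 0.9923 g CO₂ ÷ 44.009 g/mol = 0.022548 mol
mol H = 2 × 0.3656 g H₂O ÷ 18.015 g/mol = 0.040588 mol
mass O = 0.5282 − (0.27082 + 0.040913) = 0.21647 g → mol O = 0.21647 ÷ 15.999 = 0.013530 mol
Divide by the smallest (0.013530 mol): C 1.666, H 3.000, O 1.000
Multiplying each by 3 gives whole numbers: C 5.00, H 9.00, O 3.00
Empirical formula: C5H9O3
Empirical-formula mass = 117.12 g/mol; 234 ÷ 117.12 ≈ 2, so the molecular formula is C10H18O6.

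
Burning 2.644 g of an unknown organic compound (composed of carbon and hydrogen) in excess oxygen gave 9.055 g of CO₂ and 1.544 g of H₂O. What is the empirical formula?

mol C = 9.055 g CO₂ ÷ 44.009 g/mol = 0.20575 mol
mol H = 2 × 1.544 g H₂O ÷ 18.015 g/mol = 0.17141 mol
Divide by the smallest (0.17141 mol): C 1.200, H 1.000
Multiplying each by 5 gives whole numbers: C 6.00, H 5.00

C6H5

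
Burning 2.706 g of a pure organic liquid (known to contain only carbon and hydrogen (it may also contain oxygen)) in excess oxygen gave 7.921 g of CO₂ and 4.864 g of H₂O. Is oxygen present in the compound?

mol C = 7.921 g CO₂ ÷ 44.009 g/mol = 0.17999 mol
mol H = 2 × 4.864 g H₂O ÷ 18.015 g/mol = 0.53999 mol
C and H together account for 2.7061 g — essentially the entire 2.706 g sample — so the compound contains no oxygen.

no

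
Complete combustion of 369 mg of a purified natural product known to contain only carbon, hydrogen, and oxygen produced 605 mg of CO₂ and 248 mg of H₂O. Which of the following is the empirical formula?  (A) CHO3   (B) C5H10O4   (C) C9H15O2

mol C = 0.605 g CO₂ ÷ 44.009 g/mol = 0.01375 mol
mol H = 2 × 0.248 g H₂O ÷ 18.015 g/mol = 0.02753 mol
mass O = 0.369 − (0.1651 + 0.02775) = 0.1761 g → mol O = 0.1761 ÷ 15.999 = 0.01101 mol
Divide by the smallest (0.01101 mol): C 1.249, H 2.501, O 1.000
Multiplying each by 4 gives whole numbers: C 4.99, H 10.00, O 4.00

(B) C5H10O4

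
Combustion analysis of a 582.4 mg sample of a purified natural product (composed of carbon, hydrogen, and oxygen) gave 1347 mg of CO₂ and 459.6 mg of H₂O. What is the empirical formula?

C3H5O

mol C = 1.347 g CO₂ ÷ 44.009 g/mol = 0.030607 mol
mol H = 2 × 0.4596 g H₂O ÷ 18.015 g/mol = 0.051024 mol
mass O = 0.5824 − (0.36763 + 0.051432) = 0.16334 g → mol O = 0.16334 ÷ 15.999 = 0.010210 mol
Divide by the smallest (0.010210 mol): C 2.998, H 4.998, O 1.000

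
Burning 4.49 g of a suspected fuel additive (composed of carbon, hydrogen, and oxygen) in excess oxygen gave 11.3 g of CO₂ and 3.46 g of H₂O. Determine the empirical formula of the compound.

mol C = 11.3 g CO₂ ÷ 44.009 g/mol = 0.2568 mol
mol H = 2 × 3.46 g H₂O ÷ 18.015 g/mol = 0.3841 mol
mass O = 4.49 − (3.084 + 0.3872) = 1.019 g → mol O = 1.019 ÷ 15.999 = 0.06368 mol
Divide by the smallest (0.06368 mol): C 4.032, H 6.032, O 1.000

C4H6O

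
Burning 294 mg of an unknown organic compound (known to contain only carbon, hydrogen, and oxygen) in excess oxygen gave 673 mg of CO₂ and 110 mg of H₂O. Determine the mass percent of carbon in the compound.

62.5%

mol C = 0.673 g CO₂ ÷ 44.009 g/mol = 0.01529 mol
mol H = 2 × 0.110 g H₂O ÷ 18.015 g/mol = 0.01221 mol
mass O = 0.294 − (0.1837 + 0.01231) = 0.09801 g → mol O = 0.09801 ÷ 15.999 = 0.006126 mol
mass % C = 0.1837 g ÷ 0.294 g × 100%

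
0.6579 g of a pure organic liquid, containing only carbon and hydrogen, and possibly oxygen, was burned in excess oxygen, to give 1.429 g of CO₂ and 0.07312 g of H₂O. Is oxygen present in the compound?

yes

mol C = 1.429 g CO₂ ÷ 44.009 g/mol = 0.032471 mol
mol H = 2 × 0.07312 g H₂O ÷ 18.015 g/mol = 0.0081177 mol
C and H account for only 0.39819 g of the 0.6579 g sample; the remaining 0.25971 g must be oxygen.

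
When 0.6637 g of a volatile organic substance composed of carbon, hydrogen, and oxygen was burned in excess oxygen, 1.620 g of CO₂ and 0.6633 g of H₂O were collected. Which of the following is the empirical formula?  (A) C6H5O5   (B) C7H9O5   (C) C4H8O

mol C = 1.620 g CO₂ ÷ 44.009 g/mol = 0.036811 mol
mol H = 2 × 0.6633 g H₂O ÷ 18.015 g/mol = 0.073639 mol
mass O = 0.6637 − (0.44213 + 0.074228) = 0.14734 g → mol O = 0.14734 ÷ 15.999 = 0.0092093 mol
Divide by the smallest (0.0092093 mol): C 3.997, H 7.996, O 1.000

(C) C4H8O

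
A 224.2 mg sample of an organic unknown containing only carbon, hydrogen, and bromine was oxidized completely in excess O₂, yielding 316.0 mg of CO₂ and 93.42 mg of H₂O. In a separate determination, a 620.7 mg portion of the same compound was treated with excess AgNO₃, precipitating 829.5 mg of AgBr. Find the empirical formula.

mol C = 0.3160 g CO₂ ÷ 44.009 g/mol = 0.0071803 mol
mol H = 2 × 0.09342 g H₂O ÷ 18.015 g/mol = 0.010371 mol
From the AgBr data: mol Br per gram of compound = (0.8295 ÷ 187.772) ÷ 0.6207 = 0.0071171 mol/g, so in the 0.2242 g combustion sample mol Br = 0.0015957 mol
Divide by the smallest (0.0015957 mol): C 4.500, H 6.500, Br 1.000
Multiplying each by 2 gives whole numbers: C 9.00, H 13.00, Br 2.00

C9H13Br2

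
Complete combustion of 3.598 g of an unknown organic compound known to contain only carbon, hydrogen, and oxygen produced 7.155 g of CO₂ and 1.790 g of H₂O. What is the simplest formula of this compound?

C9H11O5

mol C = 7.155 g CO₂ ÷ 44.009 g/mol = 0.16258 mol
mol H = 2 × 1.790 g H₂O ÷ 18.015 g/mol = 0.19872 mol
mass O = 3.598 − (1.9528 + 0.20031) = 1.4449 g → mol O = 1.4449 ÷ 15.999 = 0.090314 mol
Divide by the smallest (0.090314 mol): C 1.800, H 2.200, O 1.000
Multiplying each by 5 gives whole numbers: C 9.00, H 11.00, O 5.00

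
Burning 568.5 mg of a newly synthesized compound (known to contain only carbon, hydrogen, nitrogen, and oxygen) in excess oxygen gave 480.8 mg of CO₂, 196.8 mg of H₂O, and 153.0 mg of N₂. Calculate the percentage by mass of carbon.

23.08%

mol C = 0.4808 g CO₂ ÷ 44.009 g/mol = 0.010925 mol
mol H = 2 × 0.1968 g H₂O ÷ 18.015 g/mol = 0.021848 mol
mol N = 2 × 0.1530 g N₂ ÷ 28.014 g/mol = 0.010923 mol
mass O = 0.5685 − (0.13122 + 0.022023 + 0.15300) = 0.26226 g → mol O = 0.26226 ÷ 15.999 = 0.016392 mol
mass % C = 0.13122 g ÷ 0.5685 g × 100%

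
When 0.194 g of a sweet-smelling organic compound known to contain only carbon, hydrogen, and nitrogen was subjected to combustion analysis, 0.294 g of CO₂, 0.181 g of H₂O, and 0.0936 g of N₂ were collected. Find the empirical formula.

mol C = 0.294 g CO₂ ÷ 44.009 g/mol = 0.006680 mol
mol H = 2 × 0.181 g H₂O ÷ 18.015 g/mol = 0.02009 mol
mol N = 2 × 0.0936 g N₂ ÷ 28.014 g/mol = 0.006682 mol
Divide by the smallest (0.006680 mol): C 1.000, H 3.008, N 1.000

CH3N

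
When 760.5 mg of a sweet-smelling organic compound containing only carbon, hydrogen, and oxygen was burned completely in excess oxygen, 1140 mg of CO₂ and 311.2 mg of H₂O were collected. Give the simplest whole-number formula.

C3H4O3

mol C = 1.140 g CO₂ ÷ 44.009 g/mol = 0.025904 mol
mol H = 2 × 0.3112 g H₂O ÷ 18.015 g/mol = 0.034549 mol
mass O = 0.7605 − (0.31113 + 0.034825) = 0.41454 g → mol O = 0.41454 ÷ 15.999 = 0.025911 mol
Divide by the smallest (0.025904 mol): C 1.000, H 1.334, O 1.000
Multiplying each by 3 gives whole numbers: C 3.00, H 4.00, O 3.00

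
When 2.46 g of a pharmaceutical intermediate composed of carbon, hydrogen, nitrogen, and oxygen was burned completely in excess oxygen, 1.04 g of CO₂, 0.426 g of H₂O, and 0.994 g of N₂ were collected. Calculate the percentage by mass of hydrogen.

mol C = 1.04 g CO₂ ÷ 44.009 g/mol = 0.02363 mol
mol H = 2 × 0.426 g H₂O ÷ 18.015 g/mol = 0.04729 mol
mol N = 2 × 0.994 g N₂ ÷ 28.014 g/mol = 0.07096 mol
mass O = 2.46 − (0.2838 + 0.04767 + 0.9940) = 1.134 g → mol O = 1.134 ÷ 15.999 = 0.07091 mol
mass % H = 0.04767 g ÷ 2.46 g × 100%

1.9%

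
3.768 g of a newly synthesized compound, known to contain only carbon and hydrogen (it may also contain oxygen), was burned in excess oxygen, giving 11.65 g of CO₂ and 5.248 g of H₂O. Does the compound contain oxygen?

no

mol C = 11.65 g CO₂ ÷ 44.009 g/mol = 0.26472 mol
mol H = 2 × 5.248 g H₂O ÷ 18.015 g/mol = 0.58263 mol
C and H together account for 3.7668 g — essentially the entire 3.768 g sample — so the compound contains no oxygen.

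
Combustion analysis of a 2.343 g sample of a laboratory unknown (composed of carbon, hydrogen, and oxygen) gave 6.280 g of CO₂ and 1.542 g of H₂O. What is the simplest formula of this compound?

mol C = 6.280 g CO₂ ÷ 44.009 g/mol = 0.14270 mol
mol H = 2 × 1.542 g H₂O ÷ 18.015 g/mol = 0.17119 mol
mass O = 2.343 − (1.7139 + 0.17256) = 0.45649 g → mol O = 0.45649 ÷ 15.999 = 0.028533 mol
Divide by the smallest (0.028533 mol): C 5.001, H 6.000, O 1.000

C5H6O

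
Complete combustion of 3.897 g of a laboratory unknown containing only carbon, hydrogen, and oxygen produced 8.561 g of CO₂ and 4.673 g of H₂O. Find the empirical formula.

C3H8O

mol C = 8.561 g CO₂ ÷ 44.009 g/mol = 0.19453 mol
mol H = 2 × 4.673 g H₂O ÷ 18.015 g/mol = 0.51879 mol
mass O = 3.897 − (2.3365 + 0.52294) = 1.0376 g → mol O = 1.0376 ÷ 15.999 = 0.064853 mol
Divide by the smallest (0.064853 mol): C 3.000, H 8.000, O 1.000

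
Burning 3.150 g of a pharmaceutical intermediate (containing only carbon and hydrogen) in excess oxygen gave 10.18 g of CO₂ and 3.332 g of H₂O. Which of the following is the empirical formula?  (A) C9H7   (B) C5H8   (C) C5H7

(B) C5H8

mol C = 10.18 g CO₂ ÷ 44.009 g/mol = 0.23132 mol
mol H = 2 × 3.332 g H₂O ÷ 18.015 g/mol = 0.36991 mol
Divide by the smallest (0.23132 mol): C 1.000, H 1.599
Multiplying each by 5 gives whole numbers: C 5.00, H 8.00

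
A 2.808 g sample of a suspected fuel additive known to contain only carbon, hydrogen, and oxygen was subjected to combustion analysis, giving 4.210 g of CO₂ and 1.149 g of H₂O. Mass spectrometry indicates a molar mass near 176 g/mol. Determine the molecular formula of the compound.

mol C = 4.210 g CO₂ ÷ 44.009 g/mol = 0.095662 mol
mol H = 2 × 1.149 g H₂O ÷ 18.015 g/mol = 0.12756 mol
mass O = 2.808 − (1.1490 + 0.12858) = 1.5304 g → mol O = 1.5304 ÷ 15.999 = 0.095657 mol
Divide by the smallest (0.095657 mol): C 1.000, H 1.334, O 1.000
Multiplying each by 3 gives whole numbers: C 3.00, H 4.00, O 3.00
Empirical formula: C3H4O3
Empirical-formula mass = 88.06 g/mol; 176 ÷ 88.06 ≈ 2, so the molecular formula is C6H8O6.

C6H8O6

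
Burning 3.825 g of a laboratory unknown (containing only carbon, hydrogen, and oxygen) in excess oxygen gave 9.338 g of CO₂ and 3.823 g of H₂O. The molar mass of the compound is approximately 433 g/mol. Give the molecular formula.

mol C = 9.338 g CO₂ ÷ 44.009 g/mol = 0.21218 mol
mol H = 2 × 3.823 g H₂O ÷ 18.015 g/mol = 0.42442 mol
mass O = 3.825 − (2.5485 + 0.42782) = 0.84864 g → mol O = 0.84864 ÷ 15.999 = 0.053043 mol
Divide by the smallest (0.053043 mol): C 4.000, H 8.001, O 1.000
Empirical formula: C4H8O
Empirical-formula mass = 72.11 g/mol; 433 ÷ 72.11 ≈ 6, so the molecular formula is C24H48O6.

C24H48O6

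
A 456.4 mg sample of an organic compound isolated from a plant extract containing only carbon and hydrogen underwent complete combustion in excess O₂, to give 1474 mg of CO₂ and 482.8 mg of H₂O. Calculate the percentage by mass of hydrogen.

11.84%

mol C = 1.474 g CO₂ ÷ 44.009 g/mol = 0.033493 mol
mol H = 2 × 0.4828 g H₂O ÷ 18.015 g/mol = 0.053600 mol
mass % H = 0.054029 g ÷ 0.4564 g × 100%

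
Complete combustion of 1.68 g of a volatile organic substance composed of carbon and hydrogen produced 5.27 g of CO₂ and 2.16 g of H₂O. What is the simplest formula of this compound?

mol C = 5.27 g CO₂ ÷ 44.009 g/mol = 0.1197 mol
mol H = 2 × 2.16 g H₂O ÷ 18.015 g/mol = 0.2398 mol
Divide by the smallest (0.1197 mol): C 1.000, H 2.003

CH2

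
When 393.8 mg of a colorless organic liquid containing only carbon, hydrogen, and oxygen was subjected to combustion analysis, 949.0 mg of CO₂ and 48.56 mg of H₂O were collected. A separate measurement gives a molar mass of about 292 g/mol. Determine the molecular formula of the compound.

mol C = 0.9490 g CO₂ ÷ 44.009 g/mol = 0.021564 mol
mol H = 2 × 0.04856 g H₂O ÷ 18.015 g/mol = 0.0053911 mol
mass O = 0.3938 − (0.25900 + 0.0054342) = 0.12936 g → mol O = 0.12936 ÷ 15.999 = 0.0080857 mol
Divide by the smallest (0.0053911 mol): C 4.000, H 1.000, O 1.500
Multiplying each by 2 gives whole numbers: C 8.00, H 2.00, O 3.00
Empirical formula: C8H2O3
Empirical-formula mass = 146.10 g/mol; 292 ÷ 146.10 ≈ 2, so the molecular formula is C16H4O6.

C16H4O6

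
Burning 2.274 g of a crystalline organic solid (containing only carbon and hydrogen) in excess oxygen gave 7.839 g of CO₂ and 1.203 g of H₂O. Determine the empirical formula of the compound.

mol C = 7.839 g CO₂ ÷ 44.009 g/mol = 0.17812 mol
mol H = 2 × 1.203 g H₂O ÷ 18.015 g/mol = 0.13356 mol
Divide by the smallest (0.13356 mol): C 1.334, H 1.000
Multiplying each by 3 gives whole numbers: C 4.00, H 3.00

C4H3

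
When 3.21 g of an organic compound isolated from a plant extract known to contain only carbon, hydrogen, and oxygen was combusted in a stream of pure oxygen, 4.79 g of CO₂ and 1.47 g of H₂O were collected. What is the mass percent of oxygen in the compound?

54.1%

mol C = 4.79 g CO₂ ÷ 44.009 g/mol = 0.1088 mol
mol H = 2 × 1.47 g H₂O ÷ 18.015 g/mol = 0.1632 mol
mass O = 3.21 − (1.307 + 0.1645) = 1.738 g → mol O = 1.738 ÷ 15.999 = 0.1086 mol
mass % O = 1.738 g ÷ 3.21 g × 100%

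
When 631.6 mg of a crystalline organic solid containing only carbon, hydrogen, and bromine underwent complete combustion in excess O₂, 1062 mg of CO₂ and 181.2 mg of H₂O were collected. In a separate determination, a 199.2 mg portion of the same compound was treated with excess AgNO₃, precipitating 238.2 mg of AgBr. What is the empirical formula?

mol C = 1.062 g CO₂ ÷ 44.009 g/mol = 0.024131 mol
mol H = 2 × 0.1812 g H₂O ÷ 18.015 g/mol = 0.020117 mol
From the AgBr data: mol Br per gram of compound = (0.2382 ÷ 187.772) ÷ 0.1992 = 0.0063683 mol/g, so in the 0.6316 g combustion sample mol Br = 0.0040222 mol
Divide by the smallest (0.0040222 mol): C 6.000, H 5.001, Br 1.000

C6H5Br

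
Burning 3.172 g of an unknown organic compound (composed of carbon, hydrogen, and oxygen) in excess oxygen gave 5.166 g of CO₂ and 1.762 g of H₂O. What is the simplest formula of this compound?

C6H10O5

mol C = 5.166 g CO₂ ÷ 44.009 g/mol = 0.11739 mol
mol H = 2 × 1.762 g H₂O ÷ 18.015 g/mol = 0.19561 mol
mass O = 3.172 − (1.4099 + 0.19718) = 1.5649 g → mol O = 1.5649 ÷ 15.999 = 0.097813 mol
Divide by the smallest (0.097813 mol): C 1.200, H 2.000, O 1.000
Multiplying each by 5 gives whole numbers: C 6.00, H 10.00, O 5.00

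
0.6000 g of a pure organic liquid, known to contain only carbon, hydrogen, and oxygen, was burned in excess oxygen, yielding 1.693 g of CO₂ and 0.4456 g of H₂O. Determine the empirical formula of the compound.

mol C = 1.693 g CO₂ ÷ 44.009 g/mol = 0.038469 mol
mol H = 2 × 0.4456 g H₂O ÷ 18.015 g/mol = 0.049470 mol
mass O = 0.6000 − (0.46206 + 0.049866) = 0.088078 g → mol O = 0.088078 ÷ 15.999 = 0.0055052 mol
Divide by the smallest (0.0055052 mol): C 6.988, H 8.986, O 1.000

C7H9O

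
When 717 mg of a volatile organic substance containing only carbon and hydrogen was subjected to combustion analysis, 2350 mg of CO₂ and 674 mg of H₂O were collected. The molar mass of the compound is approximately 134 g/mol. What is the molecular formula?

mol C = 2.35 g CO₂ ÷ 44.009 g/mol = 0.05340 mol
mol H = 2 × 0.674 g H₂O ÷ 18.015 g/mol = 0.07483 mol
Divide by the smallest (0.05340 mol): C 1.000, H 1.401
Multiplying each by 5 gives whole numbers: C 5.00, H 7.01
Empirical formula: C5H7
Empirical-formula mass = 67.11 g/mol; 134 ÷ 67.11 ≈ 2, so the molecular formula is C10H14.

C10H14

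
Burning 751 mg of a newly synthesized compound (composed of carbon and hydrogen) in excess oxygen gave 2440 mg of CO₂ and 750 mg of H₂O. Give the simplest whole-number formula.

C2H3

mol C = 2.44 g CO₂ ÷ 44.009 g/mol = 0.05544 mol
mol H = 2 × 0.750 g H₂O ÷ 18.015 g/mol = 0.08326 mol
Divide by the smallest (0.05544 mol): C 1.000, H 1.502
Multiplying each by 2 gives whole numbers: C 2.00, H 3.00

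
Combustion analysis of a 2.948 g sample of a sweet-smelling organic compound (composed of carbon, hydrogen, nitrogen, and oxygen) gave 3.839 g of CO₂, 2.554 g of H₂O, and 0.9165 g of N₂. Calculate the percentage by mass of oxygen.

23.68%

mol C = 3.839 g CO₂ ÷ 44.009 g/mol = 0.087232 mol
mol H = 2 × 2.554 g H₂O ÷ 18.015 g/mol = 0.28354 mol
mol N = 2 × 0.9165 g N₂ ÷ 28.014 g/mol = 0.065432 mol
mass O = 2.948 − (1.0477 + 0.28581 + 0.91650) = 0.69794 g → mol O = 0.69794 ÷ 15.999 = 0.043624 mol
mass % O = 0.69794 g ÷ 2.948 g × 100%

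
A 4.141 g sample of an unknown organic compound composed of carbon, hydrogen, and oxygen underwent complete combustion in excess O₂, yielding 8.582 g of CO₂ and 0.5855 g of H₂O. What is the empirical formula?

C9H3O5

mol C = 8.582 g CO₂ ÷ 44.009 g/mol = 0.19501 mol
mol H = 2 × 0.5855 g H₂O ÷ 18.015 g/mol = 0.065001 mol
mass O = 4.141 − (2.3422 + 0.065521) = 1.7333 g → mol O = 1.7333 ÷ 15.999 = 0.10834 mol
Divide by the smallest (0.065001 mol): C 3.000, H 1.000, O 1.667
Multiplying each by 3 gives whole numbers: C 9.00, H 3.00, O 5.00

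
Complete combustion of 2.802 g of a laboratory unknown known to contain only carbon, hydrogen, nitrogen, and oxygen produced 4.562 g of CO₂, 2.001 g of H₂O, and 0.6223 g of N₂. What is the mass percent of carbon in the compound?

44.43%

mol C = 4.562 g CO₂ ÷ 44.009 g/mol = 0.10366 mol
mol H = 2 × 2.001 g H₂O ÷ 18.015 g/mol = 0.22215 mol
mol N = 2 × 0.6223 g N₂ ÷ 28.014 g/mol = 0.044428 mol
mass O = 2.802 − (1.2451 + 0.22393 + 0.62230) = 0.71071 g → mol O = 0.71071 ÷ 15.999 = 0.044422 mol
mass % C = 1.2451 g ÷ 2.802 g × 100%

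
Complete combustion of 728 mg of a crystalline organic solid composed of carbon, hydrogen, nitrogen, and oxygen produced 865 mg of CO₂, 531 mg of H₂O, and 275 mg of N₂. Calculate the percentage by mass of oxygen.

21.6%

mol C = 0.865 g CO₂ ÷ 44.009 g/mol = 0.01966 mol
mol H = 2 × 0.531 g H₂O ÷ 18.015 g/mol = 0.05895 mol
mol N = 2 × 0.275 g N₂ ÷ 28.014 g/mol = 0.01963 mol
mass O = 0.728 − (0.2361 + 0.05942 + 0.2750) = 0.1575 g → mol O = 0.1575 ÷ 15.999 = 0.009844 mol
mass % O = 0.1575 g ÷ 0.728 g × 100%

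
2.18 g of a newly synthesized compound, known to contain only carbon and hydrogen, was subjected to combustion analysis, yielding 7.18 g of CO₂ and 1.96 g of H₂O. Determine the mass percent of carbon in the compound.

89.9%

mol C = 7.18 g CO₂ ÷ 44.009 g/mol = 0.1631 mol
mol H = 2 × 1.96 g H₂O ÷ 18.015 g/mol = 0.2176 mol
mass % C = 1.960 g ÷ 2.18 g × 100%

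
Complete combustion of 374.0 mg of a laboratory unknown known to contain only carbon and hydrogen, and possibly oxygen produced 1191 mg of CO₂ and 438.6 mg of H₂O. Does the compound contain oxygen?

no

mol C = 1.191 g CO₂ ÷ 44.009 g/mol = 0.027063 mol
mol H = 2 × 0.4386 g H₂O ÷ 18.015 g/mol = 0.048693 mol
C and H together account for 0.37413 g — essentially the entire 0.3740 g sample — so the compound contains no oxygen.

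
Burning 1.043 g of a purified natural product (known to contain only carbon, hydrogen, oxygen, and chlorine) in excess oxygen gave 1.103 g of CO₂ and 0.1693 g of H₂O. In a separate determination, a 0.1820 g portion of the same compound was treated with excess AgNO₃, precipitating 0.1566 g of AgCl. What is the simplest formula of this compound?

mol C = 1.103 g CO₂ ÷ 44.009 g/mol = 0.025063 mol
mol H = 2 × 0.1693 g H₂O ÷ 18.015 g/mol = 0.018795 mol
From the AgCl data: mol Cl per gram of compound = (0.1566 ÷ 143.318) ÷ 0.1820 = 0.0060037 mol/g, so in the 1.043 g combustion sample mol Cl = 0.0062619 mol
mass O = 1.043 − (0.30103 + 0.018946 + 0.22198) = 0.50104 g → mol O = 0.50104 ÷ 15.999 = 0.031317 mol
Divide by the smallest (0.0062619 mol): C 4.002, H 3.002, Cl 1.000, O 5.001

C4H3ClO5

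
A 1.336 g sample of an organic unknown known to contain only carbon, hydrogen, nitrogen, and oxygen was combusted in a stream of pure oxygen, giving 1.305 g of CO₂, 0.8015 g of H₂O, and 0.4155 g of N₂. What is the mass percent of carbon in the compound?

mol C = 1.305 g CO₂ ÷ 44.009 g/mol = 0.029653 mol
mol H = 2 × 0.8015 g H₂O ÷ 18.015 g/mol = 0.088981 mol
mol N = 2 × 0.4155 g N₂ ÷ 28.014 g/mol = 0.029664 mol
mass O = 1.336 − (0.35616 + 0.089693 + 0.41550) = 0.47464 g → mol O = 0.47464 ÷ 15.999 = 0.029667 mol
mass % C = 0.35616 g ÷ 1.336 g × 100%

26.66%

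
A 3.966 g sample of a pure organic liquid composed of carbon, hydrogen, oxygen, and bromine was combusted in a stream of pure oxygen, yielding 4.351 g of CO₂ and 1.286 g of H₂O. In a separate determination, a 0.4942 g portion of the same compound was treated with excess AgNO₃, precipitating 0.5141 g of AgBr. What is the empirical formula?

mol C = 4.351 g CO₂ ÷ 44.009 g/mol = 0.098866 mol
mol H = 2 × 1.286 g H₂O ÷ 18.015 g/mol = 0.14277 mol
From the AgBr data: mol Br per gram of compound = (0.5141 ÷ 187.772) ÷ 0.4942 = 0.0055401 mol/g, so in the 3.966 g combustion sample mol Br = 0.021972 mol
mass O = 3.966 − (1.1875 + 0.14391 + 1.7556) = 0.87897 g → mol O = 0.87897 ÷ 15.999 = 0.054939 mol
Divide by the smallest (0.021972 mol): C 4.500, H 6.498, Br 1.000, O 2.500
Multiplying each by 2 gives whole numbers: C 9.00, H 13.00, Br 2.00, O 5.00

C9H13Br2O5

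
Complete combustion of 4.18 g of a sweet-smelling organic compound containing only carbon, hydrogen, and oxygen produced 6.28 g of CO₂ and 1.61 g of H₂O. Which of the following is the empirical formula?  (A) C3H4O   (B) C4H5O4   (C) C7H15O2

(B) C4H5O4

mol C = 6.28 g CO₂ ÷ 44.009 g/mol = 0.1427 mol
mol H = 2 × 1.61 g H₂O ÷ 18.015 g/mol = 0.1787 mol
mass O = 4.18 − (1.714 + 0.1802) = 2.286 g → mol O = 2.286 ÷ 15.999 = 0.1429 mol
Divide by the smallest (0.1427 mol): C 1.000, H 1.253, O 1.001
Multiplying each by 4 gives whole numbers: C 4.00, H 5.01, O 4.01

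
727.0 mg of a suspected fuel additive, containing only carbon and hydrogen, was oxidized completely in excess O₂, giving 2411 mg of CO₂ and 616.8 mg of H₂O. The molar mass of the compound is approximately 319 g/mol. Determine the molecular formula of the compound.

C24H30

mol C = 2.411 g CO₂ ÷ 44.009 g/mol = 0.054784 mol
mol H = 2 × 0.6168 g H₂O ÷ 18.015 g/mol = 0.068476 mol
Divide by the smallest (0.054784 mol): C 1.000, H 1.250
Multiplying each by 4 gives whole numbers: C 4.00, H 5.00
Empirical formula: C4H5
Empirical-formula mass = 53.08 g/mol; 319 ÷ 53.08 ≈ 6, so the molecular formula is C24H30.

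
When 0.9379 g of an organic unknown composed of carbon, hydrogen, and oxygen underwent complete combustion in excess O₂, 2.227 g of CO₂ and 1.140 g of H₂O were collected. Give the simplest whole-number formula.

mol C = 2.227 g CO₂ ÷ 44.009 g/mol = 0.050603 mol
mol H = 2 × 1.140 g H₂O ÷ 18.015 g/mol = 0.12656 mol
mass O = 0.9379 − (0.60780 + 0.12757) = 0.20253 g → mol O = 0.20253 ÷ 15.999 = 0.012659 mol
Divide by the smallest (0.012659 mol): C 3.997, H 9.998, O 1.000

C4H10O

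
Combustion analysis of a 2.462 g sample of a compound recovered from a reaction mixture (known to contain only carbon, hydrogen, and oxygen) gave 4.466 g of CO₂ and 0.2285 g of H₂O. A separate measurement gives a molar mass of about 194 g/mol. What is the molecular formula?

mol C = 4.466 g CO₂ ÷ 44.009 g/mol = 0.10148 mol
mol H = 2 × 0.2285 g H₂O ÷ 18.015 g/mol = 0.025368 mol
mass O = 2.462 − (1.2189 + 0.025571) = 1.2176 g → mol O = 1.2176 ÷ 15.999 = 0.076102 mol
Divide by the smallest (0.025368 mol): C 4.000, H 1.000, O 3.000
Empirical formula: C4HO3
Empirical-formula mass = 97.05 g/mol; 194 ÷ 97.05 ≈ 2, so the molecular formula is C8H2O6.

C8H2O6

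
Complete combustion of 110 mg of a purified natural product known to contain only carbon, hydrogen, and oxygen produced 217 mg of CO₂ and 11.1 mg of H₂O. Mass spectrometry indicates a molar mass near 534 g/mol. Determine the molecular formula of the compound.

C24H6O15

mol C = 0.217 g CO₂ ÷ 44.009 g/mol = 0.004931 mol
mol H = 2 × 0.0111 g H₂O ÷ 18.015 g/mol = 0.001232 mol
mass O = 0.110 − (0.05922 + 0.001242) = 0.04953 g → mol O = 0.04953 ÷ 15.999 = 0.003096 mol
Divide by the smallest (0.001232 mol): C 4.001, H 1.000, O 2.512
Multiplying each by 2 gives whole numbers: C 8.00, H 2.00, O 5.02
Empirical formula: C8H2O5
Empirical-formula mass = 178.10 g/mol; 534 ÷ 178.10 ≈ 3, so the molecular formula is C24H6O15.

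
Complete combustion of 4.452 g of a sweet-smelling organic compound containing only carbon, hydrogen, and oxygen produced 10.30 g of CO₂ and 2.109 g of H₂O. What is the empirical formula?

C8H8O3

mol C = 10.30 g CO₂ ÷ 44.009 g/mol = 0.23404 mol
mol H = 2 × 2.109 g H₂O ÷ 18.015 g/mol = 0.23414 mol
mass O = 4.452 − (2.8111 + 0.23601) = 1.4049 g → mol O = 1.4049 ÷ 15.999 = 0.087812 mol
Divide by the smallest (0.087812 mol): C 2.665, H 2.666, O 1.000
Multiplying each by 3 gives whole numbers: C 8.00, H 8.00, O 3.00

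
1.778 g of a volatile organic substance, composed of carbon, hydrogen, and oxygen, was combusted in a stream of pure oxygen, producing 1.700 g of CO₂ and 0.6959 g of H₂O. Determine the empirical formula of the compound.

mol C = 1.700 g CO₂ ÷ 44.009 g/mol = 0.038628 mol
mol H = 2 × 0.6959 g H₂O ÷ 18.015 g/mol = 0.077258 mol
mass O = 1.778 − (0.46397 + 0.077876) = 1.2362 g → mol O = 1.2362 ÷ 15.999 = 0.077265 mol
Divide by the smallest (0.038628 mol): C 1.000, H 2.000, O 2.000

CH2O2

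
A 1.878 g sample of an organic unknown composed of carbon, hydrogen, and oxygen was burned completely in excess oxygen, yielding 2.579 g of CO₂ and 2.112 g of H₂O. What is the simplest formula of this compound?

mol C = 2.579 g CO₂ ÷ 44.009 g/mol = 0.058602 mol
mol H = 2 × 2.112 g H₂O ÷ 18.015 g/mol = 0.23447 mol
mass O = 1.878 − (0.70386 + 0.23635) = 0.93779 g → mol O = 0.93779 ÷ 15.999 = 0.058615 mol
Divide by the smallest (0.058602 mol): C 1.000, H 4.001, O 1.000

CH4O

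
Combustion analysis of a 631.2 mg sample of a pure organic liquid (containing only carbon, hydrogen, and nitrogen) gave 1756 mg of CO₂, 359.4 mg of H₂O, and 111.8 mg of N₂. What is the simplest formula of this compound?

mol C = 1.756 g CO₂ ÷ 44.009 g/mol = 0.039901 mol
mol H = 2 × 0.3594 g H₂O ÷ 18.015 g/mol = 0.039900 mol
mol N = 2 × 0.1118 g N₂ ÷ 28.014 g/mol = 0.0079817 mol
Divide by the smallest (0.0079817 mol): C 4.999, H 4.999, N 1.000

C5H5N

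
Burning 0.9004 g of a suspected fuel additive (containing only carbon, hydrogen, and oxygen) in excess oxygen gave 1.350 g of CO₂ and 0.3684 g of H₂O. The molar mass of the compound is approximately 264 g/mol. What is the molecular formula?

C9H12O9

mol C = 1.350 g CO₂ ÷ 44.009 g/mol = 0.030676 mol
mol H = 2 × 0.3684 g H₂O ÷ 18.015 g/mol = 0.040899 mol
mass O = 0.9004 − (0.36844 + 0.041226) = 0.49073 g → mol O = 0.49073 ÷ 15.999 = 0.030673 mol
Divide by the smallest (0.030673 mol): C 1.000, H 1.333, O 1.000
Multiplying each by 3 gives whole numbers: C 3.00, H 4.00, O 3.00
Empirical formula: C3H4O3
Empirical-formula mass = 88.06 g/mol; 264 ÷ 88.06 ≈ 3, so the molecular formula is C9H12O9.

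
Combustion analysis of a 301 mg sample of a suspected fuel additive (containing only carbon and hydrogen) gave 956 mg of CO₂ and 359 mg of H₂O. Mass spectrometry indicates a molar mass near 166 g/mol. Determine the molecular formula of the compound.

mol C = 0.956 g CO₂ ÷ 44.009 g/mol = 0.02172 mol
mol H = 2 × 0.359 g H₂O ÷ 18.015 g/mol = 0.03986 mol
Divide by the smallest (0.02172 mol): C 1.000, H 1.835
Multiplying each by 6 gives whole numbers: C 6.00, H 11.01
Empirical formula: C6H11
Empirical-formula mass = 83.15 g/mol; 166 ÷ 83.15 ≈ 2, so the molecular formula is C12H22.

C12H22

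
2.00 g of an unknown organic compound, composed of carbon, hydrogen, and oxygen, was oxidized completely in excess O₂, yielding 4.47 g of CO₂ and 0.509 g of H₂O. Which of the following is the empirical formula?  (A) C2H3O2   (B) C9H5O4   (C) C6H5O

mol C = 4.47 g CO₂ ÷ 44.009 g/mol = 0.1016 mol
mol H = 2 × 0.509 g H₂O ÷ 18.015 g/mol = 0.05651 mol
mass O = 2.00 − (1.220 + 0.05696) = 0.7231 g → mol O = 0.7231 ÷ 15.999 = 0.04520 mol
Divide by the smallest (0.04520 mol): C 2.247, H 1.250, O 1.000
Multiplying each by 4 gives whole numbers: C 8.99, H 5.00, O 4.00

(B) C9H5O4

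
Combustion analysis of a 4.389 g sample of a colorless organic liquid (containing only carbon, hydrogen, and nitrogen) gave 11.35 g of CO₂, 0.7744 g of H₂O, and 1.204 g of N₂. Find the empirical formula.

mol C = 11.35 g CO₂ ÷ 44.009 g/mol = 0.25790 mol
mol H = 2 × 0.7744 g H₂O ÷ 18.015 g/mol = 0.085973 mol
mol N = 2 × 1.204 g N₂ ÷ 28.014 g/mol = 0.085957 mol
Divide by the smallest (0.085957 mol): C 3.000, H 1.000, N 1.000

C3HN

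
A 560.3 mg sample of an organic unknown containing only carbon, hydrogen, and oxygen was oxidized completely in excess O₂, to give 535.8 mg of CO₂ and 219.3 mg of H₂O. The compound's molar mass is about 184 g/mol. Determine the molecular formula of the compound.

C4H8O8

mol C = 0.5358 g CO₂ ÷ 44.009 g/mol = 0.012175 mol
mol H = 2 × 0.2193 g H₂O ÷ 18.015 g/mol = 0.024346 mol
mass O = 0.5603 − (0.14623 + 0.024541) = 0.38953 g → mol O = 0.38953 ÷ 15.999 = 0.024347 mol
Divide by the smallest (0.012175 mol): C 1.000, H 2.000, O 2.000
Empirical formula: CH2O2
Empirical-formula mass = 46.02 g/mol; 184 ÷ 46.02 ≈ 4, so the molecular formula is C4H8O8.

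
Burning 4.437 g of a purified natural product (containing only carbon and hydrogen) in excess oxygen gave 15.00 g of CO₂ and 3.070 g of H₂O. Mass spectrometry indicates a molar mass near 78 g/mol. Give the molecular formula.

mol C = 15.00 g CO₂ ÷ 44.009 g/mol = 0.34084 mol
mol H = 2 × 3.070 g H₂O ÷ 18.015 g/mol = 0.34083 mol
Divide by the smallest (0.34083 mol): C 1.000, H 1.000
Empirical formula: CH
Empirical-formula mass = 13.02 g/mol; 78 ÷ 13.02 ≈ 6, so the molecular formula is C6H6.

C6H6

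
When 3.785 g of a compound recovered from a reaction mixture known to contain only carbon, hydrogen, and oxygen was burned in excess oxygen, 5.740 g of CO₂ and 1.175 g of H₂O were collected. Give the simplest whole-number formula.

mol C = 5.740 g CO₂ ÷ 44.009 g/mol = 0.13043 mol
mol H = 2 × 1.175 g H₂O ÷ 18.015 g/mol = 0.13045 mol
mass O = 3.785 − (1.5666 + 0.13149) = 2.0869 g → mol O = 2.0869 ÷ 15.999 = 0.13044 mol
Divide by the smallest (0.13043 mol): C 1.000, H 1.000, O 1.000

CHO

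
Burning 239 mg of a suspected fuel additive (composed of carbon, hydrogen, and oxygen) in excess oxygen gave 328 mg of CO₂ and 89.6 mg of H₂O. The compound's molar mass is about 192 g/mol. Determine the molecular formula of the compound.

C6H8O7

mol C = 0.328 g CO₂ ÷ 44.009 g/mol = 0.007453 mol
mol H = 2 × 0.0896 g H₂O ÷ 18.015 g/mol = 0.009947 mol
mass O = 0.239 − (0.08952 + 0.01003) = 0.1395 g → mol O = 0.1395 ÷ 15.999 = 0.008716 mol
Divide by the smallest (0.007453 mol): C 1.000, H 1.335, O 1.170
Multiplying each by 6 gives whole numbers: C 6.00, H 8.01, O 7.02
Empirical formula: C6H8O7
Empirical-formula mass = 192.12 g/mol; 192 ÷ 192.12 ≈ 1, so the molecular formula is C6H8O7.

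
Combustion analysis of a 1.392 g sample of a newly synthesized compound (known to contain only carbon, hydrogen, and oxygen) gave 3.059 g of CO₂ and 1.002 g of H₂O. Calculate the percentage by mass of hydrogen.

mol C = 3.059 g CO₂ ÷ 44.009 g/mol = 0.069509 mol
mol H = 2 × 1.002 g H₂O ÷ 18.015 g/mol = 0.11124 mol
mass O = 1.392 − (0.83487 + 0.11213) = 0.44500 g → mol O = 0.44500 ÷ 15.999 = 0.027814 mol
mass % H = 0.11213 g ÷ 1.392 g × 100%

8.06%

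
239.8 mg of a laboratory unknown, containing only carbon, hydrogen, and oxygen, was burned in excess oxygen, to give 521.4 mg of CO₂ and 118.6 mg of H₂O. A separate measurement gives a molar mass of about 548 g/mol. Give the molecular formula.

mol C = 0.5214 g CO₂ ÷ 44.009 g/mol = 0.011848 mol
mol H = 2 × 0.1186 g H₂O ÷ 18.015 g/mol = 0.013167 mol
mass O = 0.2398 − (0.14230 + 0.013272) = 0.084227 g → mol O = 0.084227 ÷ 15.999 = 0.0052645 mol
Divide by the smallest (0.0052645 mol): C 2.250, H 2.501, O 1.000
Multiplying each by 4 gives whole numbers: C 9.00, H 10.00, O 4.00
Empirical formula: C9H10O4
Empirical-formula mass = 182.17 g/mol; 548 ÷ 182.17 ≈ 3, so the molecular formula is C27H30O12.

C27H30O12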